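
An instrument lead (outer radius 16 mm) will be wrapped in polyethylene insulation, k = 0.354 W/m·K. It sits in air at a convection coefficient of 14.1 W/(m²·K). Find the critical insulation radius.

For a cylinder r_cr = k/h = 0.354/14.1
r_cr = 25.1 mm; since the bare radius (16 mm) is below r_cr, adding a thin layer of insulation will *increase* heat loss.

r_cr ≈ 25.1 mm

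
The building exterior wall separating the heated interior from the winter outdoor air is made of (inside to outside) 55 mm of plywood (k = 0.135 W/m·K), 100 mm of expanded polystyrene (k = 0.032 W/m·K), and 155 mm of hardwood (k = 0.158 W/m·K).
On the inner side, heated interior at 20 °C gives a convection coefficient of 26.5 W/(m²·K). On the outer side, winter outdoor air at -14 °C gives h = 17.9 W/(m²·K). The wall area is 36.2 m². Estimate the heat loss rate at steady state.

Treating each layer as a thermal resistance in series:
R_inner film = 1/(h_i·A) = 1/(26.5×36.2) = 0.001042 K/W
R_plywood = L/(kA) = 0.055/(0.135×36.2) = 0.01125 K/W
R_expanded polystyrene = L/(kA) = 0.1/(0.032×36.2) = 0.08633 K/W
R_hardwood = L/(kA) = 0.155/(0.158×36.2) = 0.0271 K/W
R_outer film = 1/(h_o·A) = 1/(17.9×36.2) = 0.001543 K/W
R_total = 0.1273 K/W
Q = ΔT / R_total = 34 / 0.1273

Q ≈ 267 W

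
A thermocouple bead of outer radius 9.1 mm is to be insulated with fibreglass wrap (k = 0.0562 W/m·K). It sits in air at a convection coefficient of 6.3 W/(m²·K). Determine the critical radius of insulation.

For a sphere r_cr = 2k/h = 2×0.0562/6.3
r_cr = 17.8 mm; since the bare radius (9.1 mm) is below r_cr, adding a thin layer of insulation will *increase* heat loss.

r_cr ≈ 17.8 mm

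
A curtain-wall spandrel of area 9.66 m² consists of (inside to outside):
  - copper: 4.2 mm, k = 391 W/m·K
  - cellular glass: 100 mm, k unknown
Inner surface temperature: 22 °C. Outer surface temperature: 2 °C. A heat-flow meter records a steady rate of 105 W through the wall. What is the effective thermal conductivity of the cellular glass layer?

k ≈ 0.0543 W/(m·K)

Using the resistance-network approach (series):
R_copper = L/(kA) = 0.0042/(391×9.66) = 1.112×10^-6 K/W
Sum of known resistances R_other = 1.112×10^-6 K/W
Total R = ΔT/Q = 20/105 = 0.1905 K/W
R_cellular glass = R_total − R_other = 0.1905 K/W
k = L/(R·A) = 0.1/(0.1905×9.66)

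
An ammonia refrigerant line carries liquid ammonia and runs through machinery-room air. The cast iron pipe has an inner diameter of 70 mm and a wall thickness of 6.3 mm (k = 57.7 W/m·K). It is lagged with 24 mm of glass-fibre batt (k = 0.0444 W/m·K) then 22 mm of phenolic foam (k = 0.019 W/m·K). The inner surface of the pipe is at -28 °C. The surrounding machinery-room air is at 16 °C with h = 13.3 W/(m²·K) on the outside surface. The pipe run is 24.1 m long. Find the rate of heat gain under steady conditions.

Q ≈ 252 W

Treating each annulus and film as a series resistance:
R_cast iron pipe wall = ln(41.3/35)/(2π×57.7×24.1) = 1.894×10^-5 K/W
R_glass-fibre batt = ln(65.3/41.3)/(2π×0.0444×24.1) = 0.06814 K/W
R_phenolic foam = ln(87.3/65.3)/(2π×0.019×24.1) = 0.1009 K/W
R_outer film = 1/(h_o·2πr_oL) = 1/(13.3×2π×0.0873×24.1) = 0.005688 K/W
R_total = 0.1748 K/W
Q = ΔT/R_total = 44/0.1748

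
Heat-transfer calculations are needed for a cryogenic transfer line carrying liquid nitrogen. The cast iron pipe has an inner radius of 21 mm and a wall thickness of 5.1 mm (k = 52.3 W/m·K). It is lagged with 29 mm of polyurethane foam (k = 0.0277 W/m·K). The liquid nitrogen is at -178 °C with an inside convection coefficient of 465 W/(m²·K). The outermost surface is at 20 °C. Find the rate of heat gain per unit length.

Per-layer cylindrical resistances, series-summed:
R_inner film = 1/(h_i·2πr₁L) = 1/(465×2π×0.021×1) = 0.0163 K/W
R_cast iron pipe wall = ln(26.1/21)/(2π×52.3×1) = 6.616×10^-4 K/W
R_polyurethane foam = ln(55.1/26.1)/(2π×0.0277×1) = 4.293 K/W
R_total = 4.31 K/W
Q = ΔT/R_total = 198/4.31

q′ ≈ 45.9 W/m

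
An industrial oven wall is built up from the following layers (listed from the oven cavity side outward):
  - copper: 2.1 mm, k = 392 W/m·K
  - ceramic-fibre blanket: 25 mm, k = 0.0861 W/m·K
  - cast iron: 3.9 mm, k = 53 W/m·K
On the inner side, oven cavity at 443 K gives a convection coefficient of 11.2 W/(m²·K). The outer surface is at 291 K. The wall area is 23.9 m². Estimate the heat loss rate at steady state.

Model the wall as resistances in series:
R_inner film = 1/(h_i·A) = 1/(11.2×23.9) = 0.003736 K/W
R_copper = L/(kA) = 0.0021/(392×23.9) = 2.241×10^-7 K/W
R_ceramic-fibre blanket = L/(kA) = 0.025/(0.0861×23.9) = 0.01215 K/W
R_cast iron = L/(kA) = 0.0039/(53×23.9) = 3.079×10^-6 K/W
R_total = 0.01589 K/W
Q = ΔT / R_total = 152 / 0.01589

Q ≈ 9570 W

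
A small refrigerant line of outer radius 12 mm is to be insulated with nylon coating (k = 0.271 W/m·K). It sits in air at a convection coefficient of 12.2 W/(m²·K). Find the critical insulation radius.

r_cr ≈ 22.2 mm

For a cylinder r_cr = k/h = 0.271/12.2
r_cr = 22.2 mm; since the bare radius (12 mm) is below r_cr, adding a thin layer of insulation will *increase* heat loss.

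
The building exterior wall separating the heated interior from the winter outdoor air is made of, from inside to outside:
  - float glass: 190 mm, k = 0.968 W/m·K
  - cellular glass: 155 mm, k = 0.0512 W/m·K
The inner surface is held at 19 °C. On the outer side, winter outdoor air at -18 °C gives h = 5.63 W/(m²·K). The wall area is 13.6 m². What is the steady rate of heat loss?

Q ≈ 148 W

Using the resistance-network approach (series):
R_float glass = L/(kA) = 0.19/(0.968×13.6) = 0.01443 K/W
R_cellular glass = L/(kA) = 0.155/(0.0512×13.6) = 0.2226 K/W
R_outer film = 1/(h_o·A) = 1/(5.63×13.6) = 0.01306 K/W
R_total = 0.2501 K/W
Q = ΔT / R_total = 37 / 0.2501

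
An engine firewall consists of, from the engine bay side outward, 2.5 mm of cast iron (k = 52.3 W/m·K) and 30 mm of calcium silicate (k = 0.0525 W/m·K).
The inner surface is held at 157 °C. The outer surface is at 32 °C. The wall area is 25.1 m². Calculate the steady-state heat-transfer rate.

Q ≈ 5490 W

Thermal resistances in series:
R_cast iron = L/(kA) = 0.0025/(52.3×25.1) = 1.904×10^-6 K/W
R_calcium silicate = L/(kA) = 0.03/(0.0525×25.1) = 0.02277 K/W
R_total = 0.02277 K/W
Q = ΔT / R_total = 125 / 0.02277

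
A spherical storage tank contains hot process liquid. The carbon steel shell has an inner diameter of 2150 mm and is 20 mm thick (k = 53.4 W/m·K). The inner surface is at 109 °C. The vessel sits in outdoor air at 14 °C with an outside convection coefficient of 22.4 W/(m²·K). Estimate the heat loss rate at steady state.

Q ≈ 31800 W

Each spherical layer contributes R = (1/r_i − 1/r_o)/(4πk):
R_carbon steel shell = (1/1.075 − 1/1.095)/(4π×53.4) = 2.532×10^-5 K/W
R_outer film = 1/(h·4πr_o²) = 1/(22.4×4π×1.095²) = 0.002963 K/W
R_total = 0.002988 K/W
Q = ΔT/R_total = 95/0.002988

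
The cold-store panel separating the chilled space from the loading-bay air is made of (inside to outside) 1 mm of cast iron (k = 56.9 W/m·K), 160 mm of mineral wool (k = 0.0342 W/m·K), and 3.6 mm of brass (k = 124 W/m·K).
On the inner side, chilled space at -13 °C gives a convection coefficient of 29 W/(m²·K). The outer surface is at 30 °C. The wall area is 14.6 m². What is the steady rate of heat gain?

Q ≈ 133 W

Series thermal resistances:
R_inner film = 1/(h_i·A) = 1/(29×14.6) = 0.002362 K/W
R_cast iron = L/(kA) = 0.001/(56.9×14.6) = 1.204×10^-6 K/W
R_mineral wool = L/(kA) = 0.16/(0.0342×14.6) = 0.3204 K/W
R_brass = L/(kA) = 0.0036/(124×14.6) = 1.989×10^-6 K/W
R_total = 0.3228 K/W
Q = ΔT / R_total = 43 / 0.3228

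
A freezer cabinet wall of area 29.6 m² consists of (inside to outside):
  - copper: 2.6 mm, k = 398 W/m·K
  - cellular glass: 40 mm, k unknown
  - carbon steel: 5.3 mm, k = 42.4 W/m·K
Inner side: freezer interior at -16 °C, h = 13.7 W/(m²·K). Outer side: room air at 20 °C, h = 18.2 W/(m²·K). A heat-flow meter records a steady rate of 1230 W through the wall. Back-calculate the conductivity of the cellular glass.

k ≈ 0.0542 W/(m·K)

Using the resistance-network approach (series):
R_inner film = 1/(h_i·A) = 1/(13.7×29.6) = 0.002466 K/W
R_copper = L/(kA) = 0.0026/(398×29.6) = 2.207×10^-7 K/W
R_carbon steel = L/(kA) = 0.0053/(42.4×29.6) = 4.223×10^-6 K/W
R_outer film = 1/(h_o·A) = 1/(18.2×29.6) = 0.001856 K/W
Sum of known resistances R_other = 0.004327 K/W
Total R = ΔT/Q = 36/1230 = 0.02927 K/W
R_cellular glass = R_total − R_other = 0.02494 K/W
k = L/(R·A) = 0.04/(0.02494×29.6)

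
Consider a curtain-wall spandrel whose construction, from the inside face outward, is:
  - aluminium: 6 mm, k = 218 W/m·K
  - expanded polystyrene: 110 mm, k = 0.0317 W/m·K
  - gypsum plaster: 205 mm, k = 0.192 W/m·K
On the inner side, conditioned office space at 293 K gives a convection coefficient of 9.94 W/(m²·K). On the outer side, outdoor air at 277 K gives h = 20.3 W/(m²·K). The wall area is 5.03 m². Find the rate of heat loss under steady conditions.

Q ≈ 17.2 W

Thermal resistances in series:
R_inner film = 1/(h_i·A) = 1/(9.94×5.03) = 0.02 K/W
R_aluminium = L/(kA) = 0.006/(218×5.03) = 5.472×10^-6 K/W
R_expanded polystyrene = L/(kA) = 0.11/(0.0317×5.03) = 0.6899 K/W
R_gypsum plaster = L/(kA) = 0.205/(0.192×5.03) = 0.2123 K/W
R_outer film = 1/(h_o·A) = 1/(20.3×5.03) = 0.009793 K/W
R_total = 0.9319 K/W
Q = ΔT / R_total = 16 / 0.9319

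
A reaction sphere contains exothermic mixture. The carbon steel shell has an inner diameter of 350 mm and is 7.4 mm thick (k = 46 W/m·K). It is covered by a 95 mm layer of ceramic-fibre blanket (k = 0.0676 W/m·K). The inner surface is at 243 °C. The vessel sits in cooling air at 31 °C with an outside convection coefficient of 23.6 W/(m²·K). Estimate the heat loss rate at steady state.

Q ≈ 94 W

Radial (spherical) resistances in series:
R_carbon steel shell = (1/0.175 − 1/0.1824)/(4π×46) = 4.011×10^-4 K/W
R_ceramic-fibre blanket = (1/0.1824 − 1/0.2774)/(4π×0.0676) = 2.21 K/W
R_outer film = 1/(h·4πr_o²) = 1/(23.6×4π×0.2774²) = 0.04382 K/W
R_total = 2.254 K/W
Q = ΔT/R_total = 212/2.254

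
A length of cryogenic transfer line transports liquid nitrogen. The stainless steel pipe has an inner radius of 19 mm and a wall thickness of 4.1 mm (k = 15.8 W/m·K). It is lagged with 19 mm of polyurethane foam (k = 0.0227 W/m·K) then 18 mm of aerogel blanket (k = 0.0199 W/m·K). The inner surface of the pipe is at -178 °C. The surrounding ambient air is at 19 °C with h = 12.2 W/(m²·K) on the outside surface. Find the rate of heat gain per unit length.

q′ ≈ 27.1 W/m

For a radial system each layer contributes R = ln(r_out/r_in)/(2πkL); films add R = 1/(hA).
R_stainless steel pipe wall = ln(23.1/19)/(2π×15.8×1) = 0.001968 K/W
R_polyurethane foam = ln(42.1/23.1)/(2π×0.0227×1) = 4.208 K/W
R_aerogel blanket = ln(60.1/42.1)/(2π×0.0199×1) = 2.847 K/W
R_outer film = 1/(h_o·2πr_oL) = 1/(12.2×2π×0.0601×1) = 0.2171 K/W
R_total = 7.274 K/W
Q = ΔT/R_total = 197/7.274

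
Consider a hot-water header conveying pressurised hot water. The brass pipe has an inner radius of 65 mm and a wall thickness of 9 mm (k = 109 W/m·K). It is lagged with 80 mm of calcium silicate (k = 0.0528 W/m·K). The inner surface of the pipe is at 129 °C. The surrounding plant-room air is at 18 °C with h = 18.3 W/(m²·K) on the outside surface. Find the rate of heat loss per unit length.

Per-layer cylindrical resistances, series-summed:
R_brass pipe wall = ln(74/65)/(2π×109×1) = 1.893×10^-4 K/W
R_calcium silicate = ln(154/74)/(2π×0.0528×1) = 2.209 K/W
R_outer film = 1/(h_o·2πr_oL) = 1/(18.3×2π×0.154×1) = 0.05647 K/W
R_total = 2.266 K/W
Q = ΔT/R_total = 111/2.266

q′ ≈ 49 W/m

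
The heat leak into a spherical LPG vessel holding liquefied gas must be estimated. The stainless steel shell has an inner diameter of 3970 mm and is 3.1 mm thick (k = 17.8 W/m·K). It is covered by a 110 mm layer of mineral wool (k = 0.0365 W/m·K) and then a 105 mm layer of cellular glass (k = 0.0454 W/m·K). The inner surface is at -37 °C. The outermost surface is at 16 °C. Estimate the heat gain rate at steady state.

Q ≈ 545 W

Spherical conduction: R = (1/r_in − 1/r_out)/(4πk) per layer; series-sum.
R_stainless steel shell = (1/1.985 − 1/1.9881)/(4π×17.8) = 3.512×10^-6 K/W
R_mineral wool = (1/1.9881 − 1/2.0981)/(4π×0.0365) = 0.05749 K/W
R_cellular glass = (1/2.0981 − 1/2.2031)/(4π×0.0454) = 0.03982 K/W
R_total = 0.09731 K/W
Q = ΔT/R_total = 53/0.09731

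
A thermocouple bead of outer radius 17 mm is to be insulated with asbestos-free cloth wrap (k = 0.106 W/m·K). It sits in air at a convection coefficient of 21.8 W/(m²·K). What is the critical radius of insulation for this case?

For a sphere r_cr = 2k/h = 2×0.106/21.8
r_cr = 9.72 mm; since the bare radius (17 mm) is above r_cr, any added insulation will reduce heat loss.

r_cr ≈ 9.72 mm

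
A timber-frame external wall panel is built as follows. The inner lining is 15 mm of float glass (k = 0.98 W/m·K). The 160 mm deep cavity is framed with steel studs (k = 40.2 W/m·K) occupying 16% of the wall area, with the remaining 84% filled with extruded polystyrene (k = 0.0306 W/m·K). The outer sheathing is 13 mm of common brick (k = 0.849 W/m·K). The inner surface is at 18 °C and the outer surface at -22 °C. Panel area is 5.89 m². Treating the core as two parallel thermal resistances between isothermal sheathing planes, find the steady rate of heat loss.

Q ≈ 4250 W

Sheathing layers in series; stud and cavity paths in parallel between them.
R_inner = 0.015/(0.98×5.89) = 0.002599 K/W
R_stud  = 0.16/(40.2×0.16×5.89) = 0.004223 K/W
R_cav   = 0.16/(0.0306×0.84×5.89) = 1.057 K/W
1/R_core = 1/R_stud + 1/R_cav → R_core = 0.004207 K/W
R_outer = 0.013/(0.849×5.89) = 0.0026 K/W
R_total = 0.009405 K/W
Q = ΔT/R_total = 40/0.009405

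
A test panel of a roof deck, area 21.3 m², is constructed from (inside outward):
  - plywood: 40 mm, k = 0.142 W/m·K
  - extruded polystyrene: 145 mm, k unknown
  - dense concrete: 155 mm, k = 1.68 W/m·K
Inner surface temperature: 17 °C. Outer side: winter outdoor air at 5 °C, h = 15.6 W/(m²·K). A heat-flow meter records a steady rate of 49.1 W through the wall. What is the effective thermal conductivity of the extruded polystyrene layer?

Treating each layer as a thermal resistance in series:
R_plywood = L/(kA) = 0.04/(0.142×21.3) = 0.01322 K/W
R_dense concrete = L/(kA) = 0.155/(1.68×21.3) = 0.004332 K/W
R_outer film = 1/(h_o·A) = 1/(15.6×21.3) = 0.00301 K/W
Sum of known resistances R_other = 0.02057 K/W
Total R = ΔT/Q = 12/49.1 = 0.2444 K/W
R_extruded polystyrene = R_total − R_other = 0.2238 K/W
k = L/(R·A) = 0.145/(0.2238×21.3)

k ≈ 0.0304 W/(m·K)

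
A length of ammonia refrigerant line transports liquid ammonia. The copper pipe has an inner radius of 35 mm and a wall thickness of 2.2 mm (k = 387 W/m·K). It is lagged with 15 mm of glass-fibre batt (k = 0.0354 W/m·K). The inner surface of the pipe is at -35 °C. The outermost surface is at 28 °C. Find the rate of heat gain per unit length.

Per-layer cylindrical resistances, series-summed:
R_copper pipe wall = ln(37.2/35)/(2π×387×1) = 2.507×10^-5 K/W
R_glass-fibre batt = ln(52.2/37.2)/(2π×0.0354×1) = 1.523 K/W
R_total = 1.523 K/W
Q = ΔT/R_total = 63/1.523

q′ ≈ 41.4 W/m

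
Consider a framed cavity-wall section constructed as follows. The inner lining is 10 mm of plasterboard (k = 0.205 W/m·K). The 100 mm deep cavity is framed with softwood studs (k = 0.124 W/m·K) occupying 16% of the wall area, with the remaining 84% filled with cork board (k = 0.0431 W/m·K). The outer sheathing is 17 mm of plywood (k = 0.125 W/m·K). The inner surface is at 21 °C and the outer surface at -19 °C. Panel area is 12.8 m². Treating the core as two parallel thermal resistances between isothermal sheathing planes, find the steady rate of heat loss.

Q ≈ 260 W

Sheathing layers in series; stud and cavity paths in parallel between them.
R_inner = 0.01/(0.205×12.8) = 0.003811 K/W
R_stud  = 0.1/(0.124×0.16×12.8) = 0.3938 K/W
R_cav   = 0.1/(0.0431×0.84×12.8) = 0.2158 K/W
1/R_core = 1/R_stud + 1/R_cav → R_core = 0.1394 K/W
R_outer = 0.017/(0.125×12.8) = 0.01063 K/W
R_total = 0.1538 K/W
Q = ΔT/R_total = 40/0.1538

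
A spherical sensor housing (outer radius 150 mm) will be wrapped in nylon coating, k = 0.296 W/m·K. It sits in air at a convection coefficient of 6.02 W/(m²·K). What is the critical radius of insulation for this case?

For a sphere r_cr = 2k/h = 2×0.296/6.02
r_cr = 98.3 mm; since the bare radius (150 mm) is above r_cr, any added insulation will reduce heat loss.

r_cr ≈ 98.3 mm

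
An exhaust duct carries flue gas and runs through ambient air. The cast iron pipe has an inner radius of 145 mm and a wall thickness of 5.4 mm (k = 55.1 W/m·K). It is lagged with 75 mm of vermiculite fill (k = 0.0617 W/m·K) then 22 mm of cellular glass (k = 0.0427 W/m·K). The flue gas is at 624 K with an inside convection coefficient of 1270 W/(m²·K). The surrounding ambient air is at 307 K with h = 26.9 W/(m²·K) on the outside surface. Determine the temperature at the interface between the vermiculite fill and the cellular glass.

For a radial system each layer contributes R = ln(r_out/r_in)/(2πkL); films add R = 1/(hA).
R_inner film = 1/(h_i·2πr₁L) = 1/(1270×2π×0.145×1) = 8.643×10^-4 K/W
R_cast iron pipe wall = ln(150.4/145)/(2π×55.1×1) = 1.056×10^-4 K/W
R_vermiculite fill = ln(225.4/150.4)/(2π×0.0617×1) = 1.044 K/W
R_cellular glass = ln(247.4/225.4)/(2π×0.0427×1) = 0.3471 K/W
R_outer film = 1/(h_o·2πr_oL) = 1/(26.9×2π×0.2474×1) = 0.02391 K/W
R_total = 1.416 K/W
Q = ΔT/R_total = 317/1.416
Q = 224 W/m
T_interface = T_inner − Q·ΣR(inner→interface) = 624 − 224×1.045

T ≈ 390 K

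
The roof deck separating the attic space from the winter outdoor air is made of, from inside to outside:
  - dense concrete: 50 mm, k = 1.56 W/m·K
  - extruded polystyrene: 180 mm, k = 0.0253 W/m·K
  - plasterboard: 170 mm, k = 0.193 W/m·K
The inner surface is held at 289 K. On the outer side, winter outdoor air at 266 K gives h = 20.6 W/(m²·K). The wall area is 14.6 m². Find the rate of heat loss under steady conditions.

Thermal resistances in series:
R_dense concrete = L/(kA) = 0.05/(1.56×14.6) = 0.002195 K/W
R_extruded polystyrene = L/(kA) = 0.18/(0.0253×14.6) = 0.4873 K/W
R_plasterboard = L/(kA) = 0.17/(0.193×14.6) = 0.06033 K/W
R_outer film = 1/(h_o·A) = 1/(20.6×14.6) = 0.003325 K/W
R_total = 0.5532 K/W
Q = ΔT / R_total = 23 / 0.5532

Q ≈ 41.6 W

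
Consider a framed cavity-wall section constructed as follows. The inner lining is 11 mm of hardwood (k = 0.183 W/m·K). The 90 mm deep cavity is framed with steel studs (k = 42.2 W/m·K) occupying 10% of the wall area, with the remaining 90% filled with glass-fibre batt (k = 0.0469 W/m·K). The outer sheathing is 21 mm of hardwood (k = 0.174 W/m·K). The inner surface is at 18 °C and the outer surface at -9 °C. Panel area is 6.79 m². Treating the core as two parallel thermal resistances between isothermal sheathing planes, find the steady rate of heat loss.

Q ≈ 908 W

Sheathing layers in series; stud and cavity paths in parallel between them.
R_inner = 0.011/(0.183×6.79) = 0.008853 K/W
R_stud  = 0.09/(42.2×0.1×6.79) = 0.003141 K/W
R_cav   = 0.09/(0.0469×0.9×6.79) = 0.314 K/W
1/R_core = 1/R_stud + 1/R_cav → R_core = 0.00311 K/W
R_outer = 0.021/(0.174×6.79) = 0.01777 K/W
R_total = 0.02974 K/W
Q = ΔT/R_total = 27/0.02974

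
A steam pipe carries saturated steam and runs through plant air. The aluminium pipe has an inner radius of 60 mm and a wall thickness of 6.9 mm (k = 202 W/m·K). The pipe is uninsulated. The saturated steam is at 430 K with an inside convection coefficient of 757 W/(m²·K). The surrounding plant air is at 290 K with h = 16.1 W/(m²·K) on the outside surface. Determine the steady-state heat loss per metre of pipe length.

q′ ≈ 925 W/m

Cylindrical conduction, so R = ln(r₂/r₁)/(2πkL) per layer, in series:
R_inner film = 1/(h_i·2πr₁L) = 1/(757×2π×0.06×1) = 0.003504 K/W
R_aluminium pipe wall = ln(66.9/60)/(2π×202×1) = 8.577×10^-5 K/W
R_outer film = 1/(h_o·2πr_oL) = 1/(16.1×2π×0.0669×1) = 0.1478 K/W
R_total = 0.1514 K/W
Q = ΔT/R_total = 140/0.1514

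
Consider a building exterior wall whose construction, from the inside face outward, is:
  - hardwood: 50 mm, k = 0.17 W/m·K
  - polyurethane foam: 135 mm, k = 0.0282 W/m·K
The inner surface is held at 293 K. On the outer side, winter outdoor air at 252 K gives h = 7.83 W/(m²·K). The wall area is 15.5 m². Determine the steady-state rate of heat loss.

Thermal resistances in series:
R_hardwood = L/(kA) = 0.05/(0.17×15.5) = 0.01898 K/W
R_polyurethane foam = L/(kA) = 0.135/(0.0282×15.5) = 0.3089 K/W
R_outer film = 1/(h_o·A) = 1/(7.83×15.5) = 0.00824 K/W
R_total = 0.3361 K/W
Q = ΔT / R_total = 41 / 0.3361

Q ≈ 122 W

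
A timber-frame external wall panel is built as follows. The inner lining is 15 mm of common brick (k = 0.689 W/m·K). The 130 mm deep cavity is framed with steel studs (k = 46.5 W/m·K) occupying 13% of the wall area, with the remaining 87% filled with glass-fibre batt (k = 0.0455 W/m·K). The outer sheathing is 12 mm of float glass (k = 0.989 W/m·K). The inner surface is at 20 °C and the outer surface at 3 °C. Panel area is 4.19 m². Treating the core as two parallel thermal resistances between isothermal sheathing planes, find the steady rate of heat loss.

Q ≈ 1290 W

Sheathing layers in series; stud and cavity paths in parallel between them.
R_inner = 0.015/(0.689×4.19) = 0.005196 K/W
R_stud  = 0.13/(46.5×0.13×4.19) = 0.005133 K/W
R_cav   = 0.13/(0.0455×0.87×4.19) = 0.7838 K/W
1/R_core = 1/R_stud + 1/R_cav → R_core = 0.005099 K/W
R_outer = 0.012/(0.989×4.19) = 0.002896 K/W
R_total = 0.01319 K/W
Q = ΔT/R_total = 17/0.01319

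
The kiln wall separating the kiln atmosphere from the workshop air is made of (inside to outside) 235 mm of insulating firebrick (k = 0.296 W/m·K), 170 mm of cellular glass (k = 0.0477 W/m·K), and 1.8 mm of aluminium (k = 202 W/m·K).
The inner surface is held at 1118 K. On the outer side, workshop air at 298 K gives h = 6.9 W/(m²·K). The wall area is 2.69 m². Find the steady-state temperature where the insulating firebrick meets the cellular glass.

Using the resistance-network approach (series):
R_insulating firebrick = L/(kA) = 0.235/(0.296×2.69) = 0.2951 K/W
R_cellular glass = L/(kA) = 0.17/(0.0477×2.69) = 1.325 K/W
R_aluminium = L/(kA) = 0.0018/(202×2.69) = 3.313×10^-6 K/W
R_outer film = 1/(h_o·A) = 1/(6.9×2.69) = 0.05388 K/W
R_total = 1.674 K/W;  Q = ΔT/R_total = 820/1.674 = 489.9 W
T_interface = T_inner − Q·ΣR(inner→interface) = 1118 − 490×0.2951

T ≈ 973 K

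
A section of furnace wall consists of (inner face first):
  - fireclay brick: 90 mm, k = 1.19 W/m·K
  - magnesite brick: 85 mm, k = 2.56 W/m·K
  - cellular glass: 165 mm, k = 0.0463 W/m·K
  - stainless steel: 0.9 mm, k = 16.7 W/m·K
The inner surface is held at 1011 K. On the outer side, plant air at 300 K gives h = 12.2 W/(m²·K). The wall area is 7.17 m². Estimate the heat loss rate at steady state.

Series thermal resistances:
R_fireclay brick = L/(kA) = 0.09/(1.19×7.17) = 0.01055 K/W
R_magnesite brick = L/(kA) = 0.085/(2.56×7.17) = 0.004631 K/W
R_cellular glass = L/(kA) = 0.165/(0.0463×7.17) = 0.497 K/W
R_stainless steel = L/(kA) = 0.0009/(16.7×7.17) = 7.516×10^-6 K/W
R_outer film = 1/(h_o·A) = 1/(12.2×7.17) = 0.01143 K/W
R_total = 0.5236 K/W
Q = ΔT / R_total = 711 / 0.5236

Q ≈ 1360 W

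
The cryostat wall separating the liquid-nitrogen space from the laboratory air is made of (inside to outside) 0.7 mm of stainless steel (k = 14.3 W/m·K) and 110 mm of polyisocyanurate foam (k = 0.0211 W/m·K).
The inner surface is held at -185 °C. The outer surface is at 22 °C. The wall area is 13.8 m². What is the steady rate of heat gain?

Q ≈ 548 W

Model the wall as resistances in series:
R_stainless steel = L/(kA) = 0.0007/(14.3×13.8) = 3.547×10^-6 K/W
R_polyisocyanurate foam = L/(kA) = 0.11/(0.0211×13.8) = 0.3778 K/W
R_total = 0.3778 K/W
Q = ΔT / R_total = 207 / 0.3778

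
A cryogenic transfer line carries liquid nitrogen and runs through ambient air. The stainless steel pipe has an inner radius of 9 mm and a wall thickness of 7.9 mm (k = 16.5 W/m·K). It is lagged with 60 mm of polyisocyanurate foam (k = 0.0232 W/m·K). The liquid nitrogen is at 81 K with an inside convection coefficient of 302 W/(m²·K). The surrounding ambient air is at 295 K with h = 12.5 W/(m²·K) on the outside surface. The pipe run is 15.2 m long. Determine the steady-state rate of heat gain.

Per-layer cylindrical resistances, series-summed:
R_inner film = 1/(h_i·2πr₁L) = 1/(302×2π×0.009×15.2) = 0.003852 K/W
R_stainless steel pipe wall = ln(16.9/9)/(2π×16.5×15.2) = 3.998×10^-4 K/W
R_polyisocyanurate foam = ln(76.9/16.9)/(2π×0.0232×15.2) = 0.6838 K/W
R_outer film = 1/(h_o·2πr_oL) = 1/(12.5×2π×0.0769×15.2) = 0.01089 K/W
R_total = 0.699 K/W
Q = ΔT/R_total = 214/0.699

Q ≈ 306 W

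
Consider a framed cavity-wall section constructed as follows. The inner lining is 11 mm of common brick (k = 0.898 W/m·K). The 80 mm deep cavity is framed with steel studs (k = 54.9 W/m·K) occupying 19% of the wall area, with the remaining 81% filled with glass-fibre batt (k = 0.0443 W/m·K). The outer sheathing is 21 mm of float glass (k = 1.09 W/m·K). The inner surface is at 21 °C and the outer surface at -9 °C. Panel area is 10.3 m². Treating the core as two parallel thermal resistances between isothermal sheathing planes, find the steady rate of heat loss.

Sheathing layers in series; stud and cavity paths in parallel between them.
R_inner = 0.011/(0.898×10.3) = 0.001189 K/W
R_stud  = 0.08/(54.9×0.19×10.3) = 7.446×10^-4 K/W
R_cav   = 0.08/(0.0443×0.81×10.3) = 0.2165 K/W
1/R_core = 1/R_stud + 1/R_cav → R_core = 7.421×10^-4 K/W
R_outer = 0.021/(1.09×10.3) = 0.00187 K/W
R_total = 0.003802 K/W
Q = ΔT/R_total = 30/0.003802

Q ≈ 7890 W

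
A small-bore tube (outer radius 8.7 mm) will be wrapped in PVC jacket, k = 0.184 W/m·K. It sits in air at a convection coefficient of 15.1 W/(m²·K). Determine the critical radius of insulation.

r_cr ≈ 12.2 mm

For a cylinder r_cr = k/h = 0.184/15.1
r_cr = 12.2 mm; since the bare radius (8.7 mm) is below r_cr, adding a thin layer of insulation will *increase* heat loss.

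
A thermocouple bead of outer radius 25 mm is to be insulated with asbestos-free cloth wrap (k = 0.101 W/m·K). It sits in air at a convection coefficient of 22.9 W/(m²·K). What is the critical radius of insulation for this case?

r_cr ≈ 8.82 mm

For a sphere r_cr = 2k/h = 2×0.101/22.9
r_cr = 8.82 mm; since the bare radius (25 mm) is above r_cr, any added insulation will reduce heat loss.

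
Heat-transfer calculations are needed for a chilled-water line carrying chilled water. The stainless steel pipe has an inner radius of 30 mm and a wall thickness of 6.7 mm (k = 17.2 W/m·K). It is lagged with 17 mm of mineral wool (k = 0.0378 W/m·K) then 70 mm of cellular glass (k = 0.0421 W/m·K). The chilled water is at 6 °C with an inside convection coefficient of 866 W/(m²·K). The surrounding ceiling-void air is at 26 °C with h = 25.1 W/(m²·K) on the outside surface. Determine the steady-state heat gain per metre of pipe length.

Cylindrical conduction, so R = ln(r₂/r₁)/(2πkL) per layer, in series:
R_inner film = 1/(h_i·2πr₁L) = 1/(866×2π×0.03×1) = 0.006126 K/W
R_stainless steel pipe wall = ln(36.7/30)/(2π×17.2×1) = 0.001865 K/W
R_mineral wool = ln(53.7/36.7)/(2π×0.0378×1) = 1.603 K/W
R_cellular glass = ln(123.7/53.7)/(2π×0.0421×1) = 3.155 K/W
R_outer film = 1/(h_o·2πr_oL) = 1/(25.1×2π×0.1237×1) = 0.05126 K/W
R_total = 4.816 K/W
Q = ΔT/R_total = 20/4.816

q′ ≈ 4.15 W/m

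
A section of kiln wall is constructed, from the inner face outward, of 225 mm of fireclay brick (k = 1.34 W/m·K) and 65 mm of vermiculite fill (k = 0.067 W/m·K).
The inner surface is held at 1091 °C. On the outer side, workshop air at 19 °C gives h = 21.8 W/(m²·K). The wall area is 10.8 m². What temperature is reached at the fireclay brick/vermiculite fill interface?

T ≈ 939 °C

Using the resistance-network approach (series):
R_fireclay brick = L/(kA) = 0.225/(1.34×10.8) = 0.01555 K/W
R_vermiculite fill = L/(kA) = 0.065/(0.067×10.8) = 0.08983 K/W
R_outer film = 1/(h_o·A) = 1/(21.8×10.8) = 0.004247 K/W
R_total = 0.1096 K/W;  Q = ΔT/R_total = 1072/0.1096 = 9779 W
T_interface = T_inner − Q·ΣR(inner→interface) = 1091 − 9780×0.01555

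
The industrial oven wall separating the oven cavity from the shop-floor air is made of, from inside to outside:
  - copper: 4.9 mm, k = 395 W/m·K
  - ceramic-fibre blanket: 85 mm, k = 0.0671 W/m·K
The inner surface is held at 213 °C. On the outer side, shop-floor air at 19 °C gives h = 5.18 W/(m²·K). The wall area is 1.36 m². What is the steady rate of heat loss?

Q ≈ 181 W

Series thermal resistances:
R_copper = L/(kA) = 0.0049/(395×1.36) = 9.121×10^-6 K/W
R_ceramic-fibre blanket = L/(kA) = 0.085/(0.0671×1.36) = 0.9314 K/W
R_outer film = 1/(h_o·A) = 1/(5.18×1.36) = 0.1419 K/W
R_total = 1.073 K/W
Q = ΔT / R_total = 194 / 1.073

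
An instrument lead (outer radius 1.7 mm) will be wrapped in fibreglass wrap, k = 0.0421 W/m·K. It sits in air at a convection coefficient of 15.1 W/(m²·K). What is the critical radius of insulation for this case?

For a cylinder r_cr = k/h = 0.0421/15.1
r_cr = 2.79 mm; since the bare radius (1.7 mm) is below r_cr, adding a thin layer of insulation will *increase* heat loss.

r_cr ≈ 2.79 mm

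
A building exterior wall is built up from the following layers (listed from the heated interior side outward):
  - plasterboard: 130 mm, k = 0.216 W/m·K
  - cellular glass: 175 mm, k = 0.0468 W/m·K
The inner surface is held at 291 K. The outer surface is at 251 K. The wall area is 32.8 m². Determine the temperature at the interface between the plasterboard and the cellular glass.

Treating each layer as a thermal resistance in series:
R_plasterboard = L/(kA) = 0.13/(0.216×32.8) = 0.01835 K/W
R_cellular glass = L/(kA) = 0.175/(0.0468×32.8) = 0.114 K/W
R_total = 0.1324 K/W;  Q = ΔT/R_total = 40/0.1324 = 302.2 W
T_interface = T_inner − Q·ΣR(inner→interface) = 291 − 302×0.01835

T ≈ 285 K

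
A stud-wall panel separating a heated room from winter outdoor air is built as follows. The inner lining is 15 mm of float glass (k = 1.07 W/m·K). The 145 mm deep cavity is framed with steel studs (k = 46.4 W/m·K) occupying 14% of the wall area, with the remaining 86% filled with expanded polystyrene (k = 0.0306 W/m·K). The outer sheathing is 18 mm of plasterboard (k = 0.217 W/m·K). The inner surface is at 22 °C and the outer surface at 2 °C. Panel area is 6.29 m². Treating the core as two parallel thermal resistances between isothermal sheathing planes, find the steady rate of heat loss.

Sheathing layers in series; stud and cavity paths in parallel between them.
R_inner = 0.015/(1.07×6.29) = 0.002229 K/W
R_stud  = 0.145/(46.4×0.14×6.29) = 0.003549 K/W
R_cav   = 0.145/(0.0306×0.86×6.29) = 0.876 K/W
1/R_core = 1/R_stud + 1/R_cav → R_core = 0.003534 K/W
R_outer = 0.018/(0.217×6.29) = 0.01319 K/W
R_total = 0.01895 K/W
Q = ΔT/R_total = 20/0.01895

Q ≈ 1060 W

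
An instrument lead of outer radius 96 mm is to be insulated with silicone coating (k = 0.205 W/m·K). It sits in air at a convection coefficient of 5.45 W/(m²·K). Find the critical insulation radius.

r_cr ≈ 37.6 mm

For a cylinder r_cr = k/h = 0.205/5.45
r_cr = 37.6 mm; since the bare radius (96 mm) is above r_cr, any added insulation will reduce heat loss.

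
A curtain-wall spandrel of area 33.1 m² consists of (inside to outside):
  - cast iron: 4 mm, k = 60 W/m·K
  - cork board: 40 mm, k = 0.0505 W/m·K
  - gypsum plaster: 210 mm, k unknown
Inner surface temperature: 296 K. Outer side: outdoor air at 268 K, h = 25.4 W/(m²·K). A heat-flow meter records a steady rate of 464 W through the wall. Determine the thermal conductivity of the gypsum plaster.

k ≈ 0.18 W/(m·K)

Treating each layer as a thermal resistance in series:
R_cast iron = L/(kA) = 0.004/(60×33.1) = 2.014×10^-6 K/W
R_cork board = L/(kA) = 0.04/(0.0505×33.1) = 0.02393 K/W
R_outer film = 1/(h_o·A) = 1/(25.4×33.1) = 0.001189 K/W
Sum of known resistances R_other = 0.02512 K/W
Total R = ΔT/Q = 28/464 = 0.06034 K/W
R_gypsum plaster = R_total − R_other = 0.03522 K/W
k = L/(R·A) = 0.21/(0.03522×33.1)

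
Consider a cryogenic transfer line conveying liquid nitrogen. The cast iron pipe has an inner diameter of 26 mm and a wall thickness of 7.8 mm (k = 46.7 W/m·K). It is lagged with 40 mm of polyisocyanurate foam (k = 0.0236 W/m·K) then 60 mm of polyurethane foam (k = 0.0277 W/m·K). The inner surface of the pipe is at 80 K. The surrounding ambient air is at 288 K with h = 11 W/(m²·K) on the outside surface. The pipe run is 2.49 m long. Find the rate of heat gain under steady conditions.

For a radial system each layer contributes R = ln(r_out/r_in)/(2πkL); films add R = 1/(hA).
R_cast iron pipe wall = ln(20.8/13)/(2π×46.7×2.49) = 6.433×10^-4 K/W
R_polyisocyanurate foam = ln(60.8/20.8)/(2π×0.0236×2.49) = 2.905 K/W
R_polyurethane foam = ln(120.8/60.8)/(2π×0.0277×2.49) = 1.584 K/W
R_outer film = 1/(h_o·2πr_oL) = 1/(11×2π×0.1208×2.49) = 0.0481 K/W
R_total = 4.538 K/W
Q = ΔT/R_total = 208/4.538

Q ≈ 45.8 W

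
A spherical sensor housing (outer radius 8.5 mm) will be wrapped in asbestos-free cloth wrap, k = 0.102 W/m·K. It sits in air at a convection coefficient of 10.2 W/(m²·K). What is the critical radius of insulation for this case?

r_cr ≈ 20 mm

For a sphere r_cr = 2k/h = 2×0.102/10.2
r_cr = 20 mm; since the bare radius (8.5 mm) is below r_cr, adding a thin layer of insulation will *increase* heat loss.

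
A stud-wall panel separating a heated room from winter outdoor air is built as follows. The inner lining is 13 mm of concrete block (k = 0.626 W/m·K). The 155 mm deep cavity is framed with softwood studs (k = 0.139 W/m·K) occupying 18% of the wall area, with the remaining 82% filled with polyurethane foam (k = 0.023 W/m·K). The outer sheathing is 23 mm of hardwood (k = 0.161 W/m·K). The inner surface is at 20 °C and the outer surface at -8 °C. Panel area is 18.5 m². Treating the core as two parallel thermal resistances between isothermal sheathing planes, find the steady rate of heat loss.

Sheathing layers in series; stud and cavity paths in parallel between them.
R_inner = 0.013/(0.626×18.5) = 0.001123 K/W
R_stud  = 0.155/(0.139×0.18×18.5) = 0.3349 K/W
R_cav   = 0.155/(0.023×0.82×18.5) = 0.4442 K/W
1/R_core = 1/R_stud + 1/R_cav → R_core = 0.1909 K/W
R_outer = 0.023/(0.161×18.5) = 0.007722 K/W
R_total = 0.1998 K/W
Q = ΔT/R_total = 28/0.1998

Q ≈ 140 W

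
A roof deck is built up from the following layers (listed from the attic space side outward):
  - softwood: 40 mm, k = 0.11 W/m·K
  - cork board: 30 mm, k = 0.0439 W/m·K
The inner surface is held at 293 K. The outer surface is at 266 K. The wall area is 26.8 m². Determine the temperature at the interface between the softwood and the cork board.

T ≈ 284 K

Thermal resistances in series:
R_softwood = L/(kA) = 0.04/(0.11×26.8) = 0.01357 K/W
R_cork board = L/(kA) = 0.03/(0.0439×26.8) = 0.0255 K/W
R_total = 0.03907 K/W;  Q = ΔT/R_total = 27/0.03907 = 691.1 W
T_interface = T_inner − Q·ΣR(inner→interface) = 293 − 691×0.01357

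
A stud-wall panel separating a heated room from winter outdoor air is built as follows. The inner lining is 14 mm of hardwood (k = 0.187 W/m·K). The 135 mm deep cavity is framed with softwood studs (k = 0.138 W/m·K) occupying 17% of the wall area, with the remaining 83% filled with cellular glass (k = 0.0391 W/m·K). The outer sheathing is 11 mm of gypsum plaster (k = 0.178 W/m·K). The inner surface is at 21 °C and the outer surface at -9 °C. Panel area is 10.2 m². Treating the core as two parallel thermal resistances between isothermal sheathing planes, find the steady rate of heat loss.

Sheathing layers in series; stud and cavity paths in parallel between them.
R_inner = 0.014/(0.187×10.2) = 0.00734 K/W
R_stud  = 0.135/(0.138×0.17×10.2) = 0.5642 K/W
R_cav   = 0.135/(0.0391×0.83×10.2) = 0.4078 K/W
1/R_core = 1/R_stud + 1/R_cav → R_core = 0.2367 K/W
R_outer = 0.011/(0.178×10.2) = 0.006059 K/W
R_total = 0.2501 K/W
Q = ΔT/R_total = 30/0.2501

Q ≈ 120 W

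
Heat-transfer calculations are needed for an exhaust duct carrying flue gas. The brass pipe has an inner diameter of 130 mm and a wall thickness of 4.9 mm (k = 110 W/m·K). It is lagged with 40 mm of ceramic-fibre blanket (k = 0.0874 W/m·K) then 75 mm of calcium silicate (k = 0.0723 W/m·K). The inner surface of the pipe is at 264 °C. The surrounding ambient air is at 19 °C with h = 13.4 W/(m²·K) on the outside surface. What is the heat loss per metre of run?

q′ ≈ 120 W/m

Cylindrical conduction, so R = ln(r₂/r₁)/(2πkL) per layer, in series:
R_brass pipe wall = ln(69.9/65)/(2π×110×1) = 1.052×10^-4 K/W
R_ceramic-fibre blanket = ln(109.9/69.9)/(2π×0.0874×1) = 0.824 K/W
R_calcium silicate = ln(184.9/109.9)/(2π×0.0723×1) = 1.145 K/W
R_outer film = 1/(h_o·2πr_oL) = 1/(13.4×2π×0.1849×1) = 0.06424 K/W
R_total = 2.034 K/W
Q = ΔT/R_total = 245/2.034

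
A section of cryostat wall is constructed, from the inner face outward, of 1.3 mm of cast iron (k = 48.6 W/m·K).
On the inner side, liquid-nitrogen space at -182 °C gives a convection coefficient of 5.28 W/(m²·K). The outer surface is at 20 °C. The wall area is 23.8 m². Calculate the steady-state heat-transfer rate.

Q ≈ 25400 W

Series thermal resistances:
R_inner film = 1/(h_i·A) = 1/(5.28×23.8) = 0.007958 K/W
R_cast iron = L/(kA) = 0.0013/(48.6×23.8) = 1.124×10^-6 K/W
R_total = 0.007959 K/W
Q = ΔT / R_total = 202 / 0.007959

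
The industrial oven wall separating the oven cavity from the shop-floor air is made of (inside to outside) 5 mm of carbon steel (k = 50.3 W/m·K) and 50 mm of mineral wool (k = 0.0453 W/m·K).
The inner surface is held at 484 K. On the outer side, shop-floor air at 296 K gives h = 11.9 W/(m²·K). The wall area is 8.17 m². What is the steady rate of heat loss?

Thermal resistances in series:
R_carbon steel = L/(kA) = 0.005/(50.3×8.17) = 1.217×10^-5 K/W
R_mineral wool = L/(kA) = 0.05/(0.0453×8.17) = 0.1351 K/W
R_outer film = 1/(h_o·A) = 1/(11.9×8.17) = 0.01029 K/W
R_total = 0.1454 K/W
Q = ΔT / R_total = 188 / 0.1454

Q ≈ 1290 W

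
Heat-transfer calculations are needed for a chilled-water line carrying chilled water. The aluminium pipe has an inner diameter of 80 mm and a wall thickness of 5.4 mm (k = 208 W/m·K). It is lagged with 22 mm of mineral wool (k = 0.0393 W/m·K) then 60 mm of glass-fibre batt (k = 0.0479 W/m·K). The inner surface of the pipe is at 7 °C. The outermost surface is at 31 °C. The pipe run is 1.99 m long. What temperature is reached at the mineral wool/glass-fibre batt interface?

T ≈ 17.3 °C

Per-layer cylindrical resistances, series-summed:
R_aluminium pipe wall = ln(45.4/40)/(2π×208×1.99) = 4.869×10^-5 K/W
R_mineral wool = ln(67.4/45.4)/(2π×0.0393×1.99) = 0.8041 K/W
R_glass-fibre batt = ln(127.4/67.4)/(2π×0.0479×1.99) = 1.063 K/W
R_total = 1.867 K/W
Q = ΔT/R_total = 24/1.867
Q = 12.9 W
T_interface = T_inner + Q·ΣR(inner→interface) = 7 + 12.9×0.8042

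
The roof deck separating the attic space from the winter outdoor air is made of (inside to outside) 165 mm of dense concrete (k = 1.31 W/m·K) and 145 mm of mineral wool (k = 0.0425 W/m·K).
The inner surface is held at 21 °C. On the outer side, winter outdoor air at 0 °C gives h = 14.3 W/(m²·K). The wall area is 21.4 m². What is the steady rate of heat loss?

Series thermal resistances:
R_dense concrete = L/(kA) = 0.165/(1.31×21.4) = 0.005886 K/W
R_mineral wool = L/(kA) = 0.145/(0.0425×21.4) = 0.1594 K/W
R_outer film = 1/(h_o·A) = 1/(14.3×21.4) = 0.003268 K/W
R_total = 0.1686 K/W
Q = ΔT / R_total = 21 / 0.1686

Q ≈ 125 W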